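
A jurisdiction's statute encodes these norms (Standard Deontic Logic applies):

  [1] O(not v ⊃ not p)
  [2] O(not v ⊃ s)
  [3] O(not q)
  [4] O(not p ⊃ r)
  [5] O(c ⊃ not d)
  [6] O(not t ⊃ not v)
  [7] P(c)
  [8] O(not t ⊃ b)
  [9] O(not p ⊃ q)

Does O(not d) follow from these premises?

Premise 5 is O(c ⊃ not d), but O(c) is not derivable from the premises (the permission P(c) asserts only not O(not c), not O(c)), so it does not yield O(not d).
No other premise forces O(not d). An ideal world satisfying every premise can still have not d false, so O(not d) is not derivable.

No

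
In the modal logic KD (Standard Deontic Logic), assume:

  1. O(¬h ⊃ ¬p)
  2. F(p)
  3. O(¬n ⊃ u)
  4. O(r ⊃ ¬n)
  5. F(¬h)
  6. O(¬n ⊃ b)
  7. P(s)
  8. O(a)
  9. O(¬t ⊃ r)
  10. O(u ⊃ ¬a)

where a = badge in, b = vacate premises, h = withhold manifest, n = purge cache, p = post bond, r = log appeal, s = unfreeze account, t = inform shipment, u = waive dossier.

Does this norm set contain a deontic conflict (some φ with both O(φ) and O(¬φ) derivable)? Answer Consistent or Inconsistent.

Premise 1 is O(¬h ⊃ ¬p); even if O(¬p) held, inferring O(¬h) would be affirming the consequent — invalid.
So O(¬h) is not derivable, and the apparent clash with O(h) does not arise.
A world satisfying every obligation exists (e.g. a=true, b=false, h=true, n=true, p=false, r=false, s=false, t=true, u=false); no atom is both obligatory and forbidden, so the set is consistent.

Consistent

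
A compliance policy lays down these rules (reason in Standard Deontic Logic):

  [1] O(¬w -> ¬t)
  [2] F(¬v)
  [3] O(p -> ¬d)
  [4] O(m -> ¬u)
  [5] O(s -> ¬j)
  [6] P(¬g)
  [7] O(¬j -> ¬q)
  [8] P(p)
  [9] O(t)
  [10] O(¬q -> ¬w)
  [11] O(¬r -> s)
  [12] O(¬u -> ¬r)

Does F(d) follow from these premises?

Premise 3 is O(p -> ¬d), but O(p) is not derivable from the premises (the permission P(p) asserts only ¬O(¬p), not O(p)), so it does not yield O(¬d).
No other premise forces O(¬d). An ideal world satisfying every premise can still have d true, so F(d) is not derivable.

No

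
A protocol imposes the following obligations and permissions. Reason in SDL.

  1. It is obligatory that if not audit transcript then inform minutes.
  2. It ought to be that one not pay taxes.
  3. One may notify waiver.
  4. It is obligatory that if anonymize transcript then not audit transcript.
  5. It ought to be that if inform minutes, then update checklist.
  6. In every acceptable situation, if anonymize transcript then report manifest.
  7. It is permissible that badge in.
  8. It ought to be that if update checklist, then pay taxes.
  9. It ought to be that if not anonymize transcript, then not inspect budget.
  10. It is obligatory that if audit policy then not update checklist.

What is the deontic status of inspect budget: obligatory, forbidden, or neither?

Forbidden

Premise 2 gives O(¬pay_taxes).
The contrapositive of premise 8 (O(update_checklist → pay_taxes)) is O(¬pay_taxes → ¬update_checklist), and O(¬pay_taxes) is already established, so O(¬update_checklist).
The contrapositive of premise 5 (O(inform_minutes → update_checklist)) is O(¬update_checklist → ¬inform_minutes), and O(¬update_checklist) is already established, so O(¬inform_minutes).
The contrapositive of premise 1 (O(¬audit_transcript → inform_minutes)) is O(¬inform_minutes → audit_transcript), and O(¬inform_minutes) is already established, so O(audit_transcript).
Premise 4, O(anonymize_transcript → ¬audit_transcript), contraposes to O(audit_transcript → ¬anonymize_transcript); with O(audit_transcript) we get O(¬anonymize_transcript).
With premise 9, O(¬anonymize_transcript → ¬inspect_budget), the K-axiom yields O(¬inspect_budget).
Premises 3, 6, 7, 10 do not contribute to this derivation.
Thus O(¬inspect_budget), which is F(inspect_budget): inspect_budget is forbidden.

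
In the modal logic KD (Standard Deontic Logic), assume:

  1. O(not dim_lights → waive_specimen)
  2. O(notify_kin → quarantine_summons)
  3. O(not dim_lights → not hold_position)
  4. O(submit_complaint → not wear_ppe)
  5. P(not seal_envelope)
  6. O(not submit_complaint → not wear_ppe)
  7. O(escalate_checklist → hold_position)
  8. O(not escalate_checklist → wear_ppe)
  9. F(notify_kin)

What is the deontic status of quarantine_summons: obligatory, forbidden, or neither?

Neither

Premise 2 is O(notify_kin → quarantine_summons), but O(notify_kin) is not derivable from the premises, so it does not yield O(quarantine_summons).
No premise or chain of K-axiom applications forces O(quarantine_summons), and none forces O(not quarantine_summons). So quarantine_summons is neither obligatory nor forbidden under these norms.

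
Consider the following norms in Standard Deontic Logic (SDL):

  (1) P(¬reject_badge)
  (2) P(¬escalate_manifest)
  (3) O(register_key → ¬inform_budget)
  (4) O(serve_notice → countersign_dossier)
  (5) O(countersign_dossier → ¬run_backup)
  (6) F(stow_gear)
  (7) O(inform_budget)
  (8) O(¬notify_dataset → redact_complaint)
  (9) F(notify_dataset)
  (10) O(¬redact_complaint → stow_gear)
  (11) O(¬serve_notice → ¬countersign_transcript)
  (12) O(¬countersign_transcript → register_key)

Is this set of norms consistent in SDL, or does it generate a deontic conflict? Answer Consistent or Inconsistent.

Premise 10 is O(¬redact_complaint → stow_gear), but O(¬redact_complaint) is not derivable from the premises, so it does not yield O(stow_gear).
So O(stow_gear) is not derivable, and the apparent clash with O(¬stow_gear) does not arise.
A world satisfying every obligation exists (e.g. countersign_dossier=true, countersign_transcript=true, escalate_manifest=false, inform_budget=true, notify_dataset=false, redact_complaint=true, register_key=false, reject_badge=false, run_backup=false, serve_notice=true, stow_gear=false); no atom is both obligatory and forbidden, so the set is consistent.

Consistent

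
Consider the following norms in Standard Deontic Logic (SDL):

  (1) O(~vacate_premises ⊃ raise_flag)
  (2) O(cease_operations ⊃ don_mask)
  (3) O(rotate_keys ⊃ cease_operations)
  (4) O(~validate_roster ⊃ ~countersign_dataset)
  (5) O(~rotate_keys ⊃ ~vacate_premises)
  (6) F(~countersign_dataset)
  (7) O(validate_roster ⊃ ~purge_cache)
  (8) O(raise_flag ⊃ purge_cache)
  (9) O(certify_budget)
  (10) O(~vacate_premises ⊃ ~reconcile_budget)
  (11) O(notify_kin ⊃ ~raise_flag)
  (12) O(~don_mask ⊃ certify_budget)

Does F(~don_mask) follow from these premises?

Yes

Premise 6 is F(~countersign_dataset), i.e. O(countersign_dataset).
The contrapositive of premise 4 (O(~validate_roster ⊃ ~countersign_dataset)) is O(countersign_dataset ⊃ validate_roster), and O(countersign_dataset) is already established, so O(validate_roster).
Applying K to premise 7 (O(validate_roster ⊃ ~purge_cache)) and O(validate_roster) yields O(~purge_cache).
Premise 8, O(raise_flag ⊃ purge_cache), contraposes to O(~purge_cache ⊃ ~raise_flag); with O(~purge_cache) we get O(~raise_flag).
Premise 1, O(~vacate_premises ⊃ raise_flag), contraposes to O(~raise_flag ⊃ vacate_premises); with O(~raise_flag) we get O(vacate_premises).
The contrapositive of premise 5 (O(~rotate_keys ⊃ ~vacate_premises)) is O(vacate_premises ⊃ rotate_keys), and O(vacate_premises) is already established, so O(rotate_keys).
Applying K to premise 3 (O(rotate_keys ⊃ cease_operations)) and O(rotate_keys) yields O(cease_operations).
Premise 2 is O(cease_operations ⊃ don_mask); since O(cease_operations), deontic closure gives O(don_mask).
Premises 9, 10, 11, 12 do not contribute to this derivation.
So O(don_mask) holds, i.e. F(~don_mask). The claim follows.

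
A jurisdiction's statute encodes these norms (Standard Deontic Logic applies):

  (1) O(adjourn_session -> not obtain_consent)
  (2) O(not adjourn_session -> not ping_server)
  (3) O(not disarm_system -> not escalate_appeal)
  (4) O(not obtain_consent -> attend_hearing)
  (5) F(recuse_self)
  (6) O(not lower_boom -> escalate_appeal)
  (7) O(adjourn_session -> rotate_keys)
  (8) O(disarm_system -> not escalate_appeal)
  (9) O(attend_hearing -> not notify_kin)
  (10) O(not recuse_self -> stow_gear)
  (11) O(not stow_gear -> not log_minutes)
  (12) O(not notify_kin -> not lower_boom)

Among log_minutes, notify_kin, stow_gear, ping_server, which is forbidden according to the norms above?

ping_server

By case analysis on disarm_system: premise 8 gives O(disarm_system -> not escalate_appeal) and premise 3 gives O(not disarm_system -> not escalate_appeal), so O(not escalate_appeal) either way.
Premise 6, O(not lower_boom -> escalate_appeal), contraposes to O(not escalate_appeal -> lower_boom); with O(not escalate_appeal) we get O(lower_boom).
The contrapositive of premise 12 (O(not notify_kin -> not lower_boom)) is O(lower_boom -> notify_kin), and O(lower_boom) is already established, so O(notify_kin).
Premise 9, O(attend_hearing -> not notify_kin), contraposes to O(notify_kin -> not attend_hearing); with O(notify_kin) we get O(not attend_hearing).
The contrapositive of premise 4 (O(not obtain_consent -> attend_hearing)) is O(not attend_hearing -> obtain_consent), and O(not attend_hearing) is already established, so O(obtain_consent).
Premise 1, O(adjourn_session -> not obtain_consent), contraposes to O(obtain_consent -> not adjourn_session); with O(obtain_consent) we get O(not adjourn_session).
From O(not adjourn_session) and premise 2, O(not adjourn_session -> not ping_server), we obtain O(not ping_server).
So O(not ping_server) holds, i.e. ping_server is forbidden. None of the other listed options is forbidden under the premises.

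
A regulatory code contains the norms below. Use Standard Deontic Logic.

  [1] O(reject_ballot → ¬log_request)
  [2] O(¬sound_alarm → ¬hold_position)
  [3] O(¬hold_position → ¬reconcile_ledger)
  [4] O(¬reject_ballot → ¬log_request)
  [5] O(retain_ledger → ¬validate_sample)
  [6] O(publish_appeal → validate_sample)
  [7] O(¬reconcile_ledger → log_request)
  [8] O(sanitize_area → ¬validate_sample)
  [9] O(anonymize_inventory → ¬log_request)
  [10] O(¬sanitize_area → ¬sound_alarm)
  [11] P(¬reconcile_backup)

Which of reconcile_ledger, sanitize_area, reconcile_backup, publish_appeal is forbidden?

publish_appeal

By case analysis on ¬reject_ballot: premise 4 gives O(¬reject_ballot → ¬log_request) and premise 1 gives O(reject_ballot → ¬log_request), so O(¬log_request) either way.
The contrapositive of premise 7 (O(¬reconcile_ledger → log_request)) is O(¬log_request → reconcile_ledger), and O(¬log_request) is already established, so O(reconcile_ledger).
Premise 3, O(¬hold_position → ¬reconcile_ledger), contraposes to O(reconcile_ledger → hold_position); with O(reconcile_ledger) we get O(hold_position).
Premise 2 is O(¬sound_alarm → ¬hold_position); contrapositively O(hold_position → sound_alarm). Since O(hold_position) holds, K gives O(sound_alarm).
Premise 10, O(¬sanitize_area → ¬sound_alarm), contraposes to O(sound_alarm → sanitize_area); with O(sound_alarm) we get O(sanitize_area).
Premise 8 is O(sanitize_area → ¬validate_sample); since O(sanitize_area), deontic closure gives O(¬validate_sample).
Premise 6, O(publish_appeal → validate_sample), contraposes to O(¬validate_sample → ¬publish_appeal); with O(¬validate_sample) we get O(¬publish_appeal).
So O(¬publish_appeal) holds, i.e. publish_appeal is forbidden. None of the other listed options is forbidden under the premises.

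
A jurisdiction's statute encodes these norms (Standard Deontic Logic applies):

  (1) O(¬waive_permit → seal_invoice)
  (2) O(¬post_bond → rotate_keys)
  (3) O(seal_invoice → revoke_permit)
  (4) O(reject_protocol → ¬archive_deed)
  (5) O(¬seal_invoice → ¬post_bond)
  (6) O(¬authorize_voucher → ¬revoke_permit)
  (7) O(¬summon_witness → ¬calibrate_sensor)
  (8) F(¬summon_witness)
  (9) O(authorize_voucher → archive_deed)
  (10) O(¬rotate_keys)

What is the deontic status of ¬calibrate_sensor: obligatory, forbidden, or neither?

Premise 7 is O(¬summon_witness → ¬calibrate_sensor), but O(¬summon_witness) is not derivable from the premises, so it does not yield O(¬calibrate_sensor).
No premise or chain of K-axiom applications forces O(¬calibrate_sensor), and none forces O(calibrate_sensor). So ¬calibrate_sensor is neither obligatory nor forbidden under these norms.

Neither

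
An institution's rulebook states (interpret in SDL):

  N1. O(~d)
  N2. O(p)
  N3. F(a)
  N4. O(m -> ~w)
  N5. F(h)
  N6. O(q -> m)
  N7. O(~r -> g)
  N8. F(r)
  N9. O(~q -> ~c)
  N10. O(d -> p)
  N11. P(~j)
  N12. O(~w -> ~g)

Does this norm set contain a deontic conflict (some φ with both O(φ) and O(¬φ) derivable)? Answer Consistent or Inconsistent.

Premise 10 is O(d -> p); even if O(p) held, inferring O(d) would be affirming the consequent — invalid.
So O(d) is not derivable, and the apparent clash with O(~d) does not arise.
A world satisfying every obligation exists (e.g. a=false, c=false, d=false, g=true, h=false, j=false, m=false, p=true, q=false, r=false, w=true); no atom is both obligatory and forbidden, so the set is consistent.

Consistent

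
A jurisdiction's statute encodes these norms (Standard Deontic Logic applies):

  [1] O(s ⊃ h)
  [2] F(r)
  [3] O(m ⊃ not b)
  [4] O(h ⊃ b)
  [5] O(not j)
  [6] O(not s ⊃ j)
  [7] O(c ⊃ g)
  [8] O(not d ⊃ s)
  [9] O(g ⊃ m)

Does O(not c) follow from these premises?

Yes

From premise 5 we have O(not j).
Premise 6, O(not s ⊃ j), contraposes to O(not j ⊃ s); with O(not j) we get O(s).
From O(s) and premise 1, O(s ⊃ h), we obtain O(h).
With premise 4, O(h ⊃ b), the K-axiom yields O(b).
Premise 3, O(m ⊃ not b), contraposes to O(b ⊃ not m); with O(b) we get O(not m).
The contrapositive of premise 9 (O(g ⊃ m)) is O(not m ⊃ not g), and O(not m) is already established, so O(not g).
The contrapositive of premise 7 (O(c ⊃ g)) is O(not g ⊃ not c), and O(not g) is already established, so O(not c).
Premises 2, 8 do not contribute to this derivation.
So O(not c) follows.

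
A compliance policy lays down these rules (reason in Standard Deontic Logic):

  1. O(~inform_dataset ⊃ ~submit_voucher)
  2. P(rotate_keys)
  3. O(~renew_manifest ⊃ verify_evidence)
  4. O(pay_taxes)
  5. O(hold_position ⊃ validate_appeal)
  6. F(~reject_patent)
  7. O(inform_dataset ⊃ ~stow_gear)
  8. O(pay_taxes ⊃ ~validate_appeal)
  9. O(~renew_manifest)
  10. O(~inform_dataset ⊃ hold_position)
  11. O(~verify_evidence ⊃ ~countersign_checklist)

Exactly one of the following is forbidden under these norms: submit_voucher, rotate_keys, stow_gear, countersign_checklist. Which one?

stow_gear

From premise 4 we have O(pay_taxes).
From O(pay_taxes) and premise 8, O(pay_taxes ⊃ ~validate_appeal), we obtain O(~validate_appeal).
Premise 5, O(hold_position ⊃ validate_appeal), contraposes to O(~validate_appeal ⊃ ~hold_position); with O(~validate_appeal) we get O(~hold_position).
Premise 10 is O(~inform_dataset ⊃ hold_position); contrapositively O(~hold_position ⊃ inform_dataset). Since O(~hold_position) holds, K gives O(inform_dataset).
From O(inform_dataset) and premise 7, O(inform_dataset ⊃ ~stow_gear), we obtain O(~stow_gear).
So O(~stow_gear) holds, i.e. stow_gear is forbidden. None of the other listed options is forbidden under the premises.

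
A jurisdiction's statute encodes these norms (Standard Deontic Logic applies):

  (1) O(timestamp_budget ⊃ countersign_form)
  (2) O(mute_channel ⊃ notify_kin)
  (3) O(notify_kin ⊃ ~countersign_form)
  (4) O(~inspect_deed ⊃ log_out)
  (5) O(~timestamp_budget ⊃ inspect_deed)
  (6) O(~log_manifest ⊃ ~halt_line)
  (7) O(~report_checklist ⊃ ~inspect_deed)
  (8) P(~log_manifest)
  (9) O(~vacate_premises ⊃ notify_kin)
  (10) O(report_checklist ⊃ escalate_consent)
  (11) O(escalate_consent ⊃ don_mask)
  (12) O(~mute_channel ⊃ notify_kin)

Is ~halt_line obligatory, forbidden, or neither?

Premise 6 is O(~log_manifest ⊃ ~halt_line), but O(~log_manifest) is not derivable from the premises (the permission P(~log_manifest) asserts only ~O(log_manifest), not O(~log_manifest)), so it does not yield O(~halt_line).
No premise or chain of K-axiom applications forces O(~halt_line), and none forces O(halt_line). So ~halt_line is neither obligatory nor forbidden under these norms.

Neither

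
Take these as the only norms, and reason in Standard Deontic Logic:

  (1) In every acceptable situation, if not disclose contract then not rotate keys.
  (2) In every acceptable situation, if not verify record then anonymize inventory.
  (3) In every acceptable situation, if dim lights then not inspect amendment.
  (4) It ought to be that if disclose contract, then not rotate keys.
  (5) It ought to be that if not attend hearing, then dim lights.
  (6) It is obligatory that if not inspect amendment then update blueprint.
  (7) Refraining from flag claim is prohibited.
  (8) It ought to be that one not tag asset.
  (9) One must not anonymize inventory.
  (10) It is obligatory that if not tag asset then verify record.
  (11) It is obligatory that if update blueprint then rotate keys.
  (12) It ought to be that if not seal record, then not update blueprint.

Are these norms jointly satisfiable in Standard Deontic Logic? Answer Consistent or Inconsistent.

Premise 2 is O(¬verify_record → anonymize_inventory), but O(¬verify_record) is not derivable from the premises, so it does not yield O(anonymize_inventory).
So O(anonymize_inventory) is not derivable, and the apparent clash with O(¬anonymize_inventory) does not arise.
A world satisfying every obligation exists (e.g. anonymize_inventory=false, attend_hearing=true, dim_lights=false, disclose_contract=false, flag_claim=true, inspect_amendment=true, rotate_keys=false, seal_record=false, tag_asset=false, update_blueprint=false, verify_record=true); no atom is both obligatory and forbidden, so the set is consistent.

Consistent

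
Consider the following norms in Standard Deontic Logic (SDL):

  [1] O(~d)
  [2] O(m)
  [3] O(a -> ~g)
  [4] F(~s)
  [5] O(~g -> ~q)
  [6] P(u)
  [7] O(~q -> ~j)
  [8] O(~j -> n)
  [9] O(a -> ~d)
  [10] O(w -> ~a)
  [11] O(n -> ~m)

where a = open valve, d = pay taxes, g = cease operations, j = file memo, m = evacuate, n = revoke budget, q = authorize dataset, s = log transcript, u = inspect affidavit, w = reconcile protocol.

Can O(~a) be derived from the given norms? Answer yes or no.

Yes

Premise 2 gives O(m).
Premise 11 is O(n -> ~m); contrapositively O(m -> ~n). Since O(m) holds, K gives O(~n).
The contrapositive of premise 8 (O(~j -> n)) is O(~n -> j), and O(~n) is already established, so O(j).
The contrapositive of premise 7 (O(~q -> ~j)) is O(j -> q), and O(j) is already established, so O(q).
Premise 5 is O(~g -> ~q); contrapositively O(q -> g). Since O(q) holds, K gives O(g).
The contrapositive of premise 3 (O(a -> ~g)) is O(g -> ~a), and O(g) is already established, so O(~a).
Premises 1, 4, 6, 9, 10 do not contribute to this derivation.
So O(~a) follows.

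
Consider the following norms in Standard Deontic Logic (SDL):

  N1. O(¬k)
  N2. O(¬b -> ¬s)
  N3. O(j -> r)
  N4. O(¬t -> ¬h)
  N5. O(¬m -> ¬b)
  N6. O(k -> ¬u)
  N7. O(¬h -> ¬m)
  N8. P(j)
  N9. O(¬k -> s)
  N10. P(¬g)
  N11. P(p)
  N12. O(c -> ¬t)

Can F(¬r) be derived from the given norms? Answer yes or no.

Premise 3 is O(j -> r), but O(j) is not derivable from the premises (the permission P(j) asserts only ¬O(¬j), not O(j)), so it does not yield O(r).
No other premise forces O(r). An ideal world satisfying every premise can still have ¬r true, so F(¬r) is not derivable.

No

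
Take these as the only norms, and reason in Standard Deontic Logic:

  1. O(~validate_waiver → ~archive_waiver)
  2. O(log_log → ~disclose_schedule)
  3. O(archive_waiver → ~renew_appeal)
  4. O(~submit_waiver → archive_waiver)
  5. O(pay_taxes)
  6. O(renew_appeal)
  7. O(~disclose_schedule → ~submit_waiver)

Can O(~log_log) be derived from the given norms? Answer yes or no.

From premise 6 we have O(renew_appeal).
Premise 3 is O(archive_waiver → ~renew_appeal); contrapositively O(renew_appeal → ~archive_waiver). Since O(renew_appeal) holds, K gives O(~archive_waiver).
Premise 4 is O(~submit_waiver → archive_waiver); contrapositively O(~archive_waiver → submit_waiver). Since O(~archive_waiver) holds, K gives O(submit_waiver).
Premise 7, O(~disclose_schedule → ~submit_waiver), contraposes to O(submit_waiver → disclose_schedule); with O(submit_waiver) we get O(disclose_schedule).
The contrapositive of premise 2 (O(log_log → ~disclose_schedule)) is O(disclose_schedule → ~log_log), and O(disclose_schedule) is already established, so O(~log_log).
Premises 1, 5 do not contribute to this derivation.
So O(~log_log) follows.

Yes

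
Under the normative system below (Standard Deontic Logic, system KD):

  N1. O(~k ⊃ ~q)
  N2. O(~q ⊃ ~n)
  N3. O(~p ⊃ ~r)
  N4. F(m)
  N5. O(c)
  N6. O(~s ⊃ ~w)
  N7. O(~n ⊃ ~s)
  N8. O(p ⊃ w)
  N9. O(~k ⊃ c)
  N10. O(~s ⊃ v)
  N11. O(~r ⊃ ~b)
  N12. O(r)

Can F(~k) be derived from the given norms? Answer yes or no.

From premise 12 we have O(r).
Premise 3 is O(~p ⊃ ~r); contrapositively O(r ⊃ p). Since O(r) holds, K gives O(p).
Premise 8 is O(p ⊃ w); since O(p), deontic closure gives O(w).
The contrapositive of premise 6 (O(~s ⊃ ~w)) is O(w ⊃ s), and O(w) is already established, so O(s).
Premise 7, O(~n ⊃ ~s), contraposes to O(s ⊃ n); with O(s) we get O(n).
Premise 2, O(~q ⊃ ~n), contraposes to O(n ⊃ q); with O(n) we get O(q).
Premise 1, O(~k ⊃ ~q), contraposes to O(q ⊃ k); with O(q) we get O(k).
Premises 4, 5, 9, 10, 11 do not contribute to this derivation.
So O(k) holds, i.e. F(~k). The claim follows.

Yes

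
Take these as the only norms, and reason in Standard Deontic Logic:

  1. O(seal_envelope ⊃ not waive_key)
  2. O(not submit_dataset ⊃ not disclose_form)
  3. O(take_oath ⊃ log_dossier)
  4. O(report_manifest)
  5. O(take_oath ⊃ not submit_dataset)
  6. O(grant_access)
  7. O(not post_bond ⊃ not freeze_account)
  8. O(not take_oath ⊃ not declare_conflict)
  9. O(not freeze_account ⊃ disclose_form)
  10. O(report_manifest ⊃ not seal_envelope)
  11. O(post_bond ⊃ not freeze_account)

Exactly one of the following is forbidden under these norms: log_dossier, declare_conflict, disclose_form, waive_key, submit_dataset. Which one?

declare_conflict

By case analysis on not post_bond: premise 7 gives O(not post_bond ⊃ not freeze_account) and premise 11 gives O(post_bond ⊃ not freeze_account), so O(not freeze_account) either way.
Applying K to premise 9 (O(not freeze_account ⊃ disclose_form)) and O(not freeze_account) yields O(disclose_form).
The contrapositive of premise 2 (O(not submit_dataset ⊃ not disclose_form)) is O(disclose_form ⊃ submit_dataset), and O(disclose_form) is already established, so O(submit_dataset).
The contrapositive of premise 5 (O(take_oath ⊃ not submit_dataset)) is O(submit_dataset ⊃ not take_oath), and O(submit_dataset) is already established, so O(not take_oath).
From O(not take_oath) and premise 8, O(not take_oath ⊃ not declare_conflict), we obtain O(not declare_conflict).
So O(not declare_conflict) holds, i.e. declare_conflict is forbidden. None of the other listed options is forbidden under the premises.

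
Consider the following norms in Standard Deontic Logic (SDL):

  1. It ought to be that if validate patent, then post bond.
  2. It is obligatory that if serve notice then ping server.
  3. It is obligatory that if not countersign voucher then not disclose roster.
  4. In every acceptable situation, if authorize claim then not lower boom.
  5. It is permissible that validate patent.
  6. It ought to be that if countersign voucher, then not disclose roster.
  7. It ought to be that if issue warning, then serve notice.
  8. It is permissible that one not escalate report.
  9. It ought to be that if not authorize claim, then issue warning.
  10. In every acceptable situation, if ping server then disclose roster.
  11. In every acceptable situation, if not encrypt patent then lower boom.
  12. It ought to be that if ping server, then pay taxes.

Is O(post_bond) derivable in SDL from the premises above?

No

Premise 1 is O(validate_patent → post_bond), but O(validate_patent) is not derivable from the premises (the permission P(validate_patent) asserts only ¬O(¬validate_patent), not O(validate_patent)), so it does not yield O(post_bond).
No other premise forces O(post_bond). An ideal world satisfying every premise can still have post_bond false, so O(post_bond) is not derivable.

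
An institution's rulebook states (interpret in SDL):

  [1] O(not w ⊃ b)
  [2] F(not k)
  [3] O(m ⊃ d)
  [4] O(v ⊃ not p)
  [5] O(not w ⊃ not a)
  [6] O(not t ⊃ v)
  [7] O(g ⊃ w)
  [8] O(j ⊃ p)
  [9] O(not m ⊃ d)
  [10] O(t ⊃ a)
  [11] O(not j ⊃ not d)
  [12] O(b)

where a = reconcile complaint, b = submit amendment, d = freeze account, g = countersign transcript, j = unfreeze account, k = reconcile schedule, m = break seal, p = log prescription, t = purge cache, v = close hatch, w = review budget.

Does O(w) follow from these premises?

Yes

By case analysis on m: premise 3 gives O(m ⊃ d) and premise 9 gives O(not m ⊃ d), so O(d) either way.
Premise 11 is O(not j ⊃ not d); contrapositively O(d ⊃ j). Since O(d) holds, K gives O(j).
Applying K to premise 8 (O(j ⊃ p)) and O(j) yields O(p).
Premise 4 is O(v ⊃ not p); contrapositively O(p ⊃ not v). Since O(p) holds, K gives O(not v).
The contrapositive of premise 6 (O(not t ⊃ v)) is O(not v ⊃ t), and O(not v) is already established, so O(t).
Premise 10 is O(t ⊃ a); since O(t), deontic closure gives O(a).
Premise 5 is O(not w ⊃ not a); contrapositively O(a ⊃ w). Since O(a) holds, K gives O(w).
Premises 1, 2, 7, 12 do not contribute to this derivation.
So O(w) follows.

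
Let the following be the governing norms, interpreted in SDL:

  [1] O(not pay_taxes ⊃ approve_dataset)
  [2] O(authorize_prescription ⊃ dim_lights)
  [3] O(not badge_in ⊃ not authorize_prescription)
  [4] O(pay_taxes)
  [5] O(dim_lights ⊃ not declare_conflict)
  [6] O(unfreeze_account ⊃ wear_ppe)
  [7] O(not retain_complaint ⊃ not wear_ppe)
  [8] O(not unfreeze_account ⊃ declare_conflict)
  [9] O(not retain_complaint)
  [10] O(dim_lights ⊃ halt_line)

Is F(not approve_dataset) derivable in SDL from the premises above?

No

Premise 1 is O(not pay_taxes ⊃ approve_dataset), but O(not pay_taxes) is not derivable from the premises, so it does not yield O(approve_dataset).
No other premise forces O(approve_dataset). An ideal world satisfying every premise can still have not approve_dataset true, so F(not approve_dataset) is not derivable.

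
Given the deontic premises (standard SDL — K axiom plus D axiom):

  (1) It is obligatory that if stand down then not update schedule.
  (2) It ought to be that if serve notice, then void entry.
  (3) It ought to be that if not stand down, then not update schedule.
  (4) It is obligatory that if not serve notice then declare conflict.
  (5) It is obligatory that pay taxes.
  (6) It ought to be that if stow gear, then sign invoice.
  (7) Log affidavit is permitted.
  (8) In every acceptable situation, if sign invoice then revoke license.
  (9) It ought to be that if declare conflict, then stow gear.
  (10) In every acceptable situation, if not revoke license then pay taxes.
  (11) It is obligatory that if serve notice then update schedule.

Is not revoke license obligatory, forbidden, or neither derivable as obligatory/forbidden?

Forbidden

By case analysis on stand_down: premise 1 gives O(stand_down → ¬update_schedule) and premise 3 gives O(¬stand_down → ¬update_schedule), so O(¬update_schedule) either way.
Premise 11 is O(serve_notice → update_schedule); contrapositively O(¬update_schedule → ¬serve_notice). Since O(¬update_schedule) holds, K gives O(¬serve_notice).
Premise 4 is O(¬serve_notice → declare_conflict); since O(¬serve_notice), deontic closure gives O(declare_conflict).
From O(declare_conflict) and premise 9, O(declare_conflict → stow_gear), we obtain O(stow_gear).
Applying K to premise 6 (O(stow_gear → sign_invoice)) and O(stow_gear) yields O(sign_invoice).
From O(sign_invoice) and premise 8, O(sign_invoice → revoke_license), we obtain O(revoke_license).
Premises 2, 5, 7, 10 do not contribute to this derivation.
Thus O(revoke_license), which is F(¬revoke_license): ¬revoke_license is forbidden.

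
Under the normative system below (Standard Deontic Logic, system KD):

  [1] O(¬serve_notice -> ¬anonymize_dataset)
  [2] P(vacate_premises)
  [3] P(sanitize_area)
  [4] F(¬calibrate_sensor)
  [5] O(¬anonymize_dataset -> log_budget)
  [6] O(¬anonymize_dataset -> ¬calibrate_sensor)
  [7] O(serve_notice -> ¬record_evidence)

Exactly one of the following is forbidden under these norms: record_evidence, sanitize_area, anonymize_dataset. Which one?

Premise 4 is F(¬calibrate_sensor), i.e. O(calibrate_sensor).
Premise 6 is O(¬anonymize_dataset -> ¬calibrate_sensor); contrapositively O(calibrate_sensor -> anonymize_dataset). Since O(calibrate_sensor) holds, K gives O(anonymize_dataset).
Premise 1 is O(¬serve_notice -> ¬anonymize_dataset); contrapositively O(anonymize_dataset -> serve_notice). Since O(anonymize_dataset) holds, K gives O(serve_notice).
Applying K to premise 7 (O(serve_notice -> ¬record_evidence)) and O(serve_notice) yields O(¬record_evidence).
So O(¬record_evidence) holds, i.e. record_evidence is forbidden. None of the other listed options is forbidden under the premises.

record_evidence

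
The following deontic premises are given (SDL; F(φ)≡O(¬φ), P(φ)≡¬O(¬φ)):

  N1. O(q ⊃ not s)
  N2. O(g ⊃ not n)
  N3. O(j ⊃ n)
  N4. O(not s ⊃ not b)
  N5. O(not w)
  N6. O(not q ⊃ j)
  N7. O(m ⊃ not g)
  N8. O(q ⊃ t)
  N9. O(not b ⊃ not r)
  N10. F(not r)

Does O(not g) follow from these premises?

Premise 10, F(not r), is equivalent to O(r).
Premise 9, O(not b ⊃ not r), contraposes to O(r ⊃ b); with O(r) we get O(b).
The contrapositive of premise 4 (O(not s ⊃ not b)) is O(b ⊃ s), and O(b) is already established, so O(s).
The contrapositive of premise 1 (O(q ⊃ not s)) is O(s ⊃ not q), and O(s) is already established, so O(not q).
Premise 6 is O(not q ⊃ j); since O(not q), deontic closure gives O(j).
Premise 3 is O(j ⊃ n); since O(j), deontic closure gives O(n).
Premise 2, O(g ⊃ not n), contraposes to O(n ⊃ not g); with O(n) we get O(not g).
Premises 5, 7, 8 do not contribute to this derivation.
So O(not g) follows.

Yes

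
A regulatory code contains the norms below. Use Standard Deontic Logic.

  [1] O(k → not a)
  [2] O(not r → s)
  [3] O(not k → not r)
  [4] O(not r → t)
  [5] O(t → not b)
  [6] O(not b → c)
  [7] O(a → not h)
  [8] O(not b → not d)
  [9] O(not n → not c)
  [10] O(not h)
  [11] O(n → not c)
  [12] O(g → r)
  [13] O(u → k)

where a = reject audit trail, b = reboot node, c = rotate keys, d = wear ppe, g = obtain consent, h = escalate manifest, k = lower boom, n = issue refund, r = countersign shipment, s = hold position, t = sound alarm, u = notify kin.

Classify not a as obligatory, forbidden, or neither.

Premises 11 and 9 are O(n → not c) and O(not n → not c); every ideal world satisfies n or not n, so in either case not c holds — hence O(not c).
The contrapositive of premise 6 (O(not b → c)) is O(not c → b), and O(not c) is already established, so O(b).
Premise 5, O(t → not b), contraposes to O(b → not t); with O(b) we get O(not t).
The contrapositive of premise 4 (O(not r → t)) is O(not t → r), and O(not t) is already established, so O(r).
Premise 3, O(not k → not r), contraposes to O(r → k); with O(r) we get O(k).
Premise 1 is O(k → not a); since O(k), deontic closure gives O(not a).
Premises 2, 7, 8, 10, 12, 13 do not contribute to this derivation.
Hence not a is obligatory.

Obligatory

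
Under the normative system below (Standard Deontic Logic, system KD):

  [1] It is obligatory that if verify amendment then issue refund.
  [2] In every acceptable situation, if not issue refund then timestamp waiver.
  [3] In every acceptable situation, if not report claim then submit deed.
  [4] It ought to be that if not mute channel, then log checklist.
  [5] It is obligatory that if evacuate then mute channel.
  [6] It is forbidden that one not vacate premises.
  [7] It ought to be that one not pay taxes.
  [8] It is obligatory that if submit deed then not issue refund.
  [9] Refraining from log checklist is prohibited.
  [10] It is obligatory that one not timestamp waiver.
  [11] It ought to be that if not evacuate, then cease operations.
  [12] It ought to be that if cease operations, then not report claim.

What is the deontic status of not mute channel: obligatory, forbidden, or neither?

Premise 10 states O(¬timestamp_waiver) outright.
The contrapositive of premise 2 (O(¬issue_refund → timestamp_waiver)) is O(¬timestamp_waiver → issue_refund), and O(¬timestamp_waiver) is already established, so O(issue_refund).
The contrapositive of premise 8 (O(submit_deed → ¬issue_refund)) is O(issue_refund → ¬submit_deed), and O(issue_refund) is already established, so O(¬submit_deed).
Premise 3 is O(¬report_claim → submit_deed); contrapositively O(¬submit_deed → report_claim). Since O(¬submit_deed) holds, K gives O(report_claim).
Premise 12, O(cease_operations → ¬report_claim), contraposes to O(report_claim → ¬cease_operations); with O(report_claim) we get O(¬cease_operations).
Premise 11, O(¬evacuate → cease_operations), contraposes to O(¬cease_operations → evacuate); with O(¬cease_operations) we get O(evacuate).
From O(evacuate) and premise 5, O(evacuate → mute_channel), we obtain O(mute_channel).
Premises 1, 4, 6, 7, 9 do not contribute to this derivation.
Thus O(mute_channel), which is F(¬mute_channel): ¬mute_channel is forbidden.

Forbidden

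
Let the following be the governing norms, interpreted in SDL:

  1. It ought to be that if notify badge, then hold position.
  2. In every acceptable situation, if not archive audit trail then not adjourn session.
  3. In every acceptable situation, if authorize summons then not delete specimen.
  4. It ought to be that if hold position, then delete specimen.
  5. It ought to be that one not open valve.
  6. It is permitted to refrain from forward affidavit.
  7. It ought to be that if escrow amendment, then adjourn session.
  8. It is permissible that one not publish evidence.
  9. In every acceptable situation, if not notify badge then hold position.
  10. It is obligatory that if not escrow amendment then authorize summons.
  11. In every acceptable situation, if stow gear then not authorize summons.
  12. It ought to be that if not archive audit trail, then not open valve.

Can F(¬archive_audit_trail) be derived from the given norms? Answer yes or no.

Yes

By case analysis on notify_badge: premise 1 gives O(notify_badge → hold_position) and premise 9 gives O(¬notify_badge → hold_position), so O(hold_position) either way.
From O(hold_position) and premise 4, O(hold_position → delete_specimen), we obtain O(delete_specimen).
Premise 3, O(authorize_summons → ¬delete_specimen), contraposes to O(delete_specimen → ¬authorize_summons); with O(delete_specimen) we get O(¬authorize_summons).
Premise 10 is O(¬escrow_amendment → authorize_summons); contrapositively O(¬authorize_summons → escrow_amendment). Since O(¬authorize_summons) holds, K gives O(escrow_amendment).
From O(escrow_amendment) and premise 7, O(escrow_amendment → adjourn_session), we obtain O(adjourn_session).
Premise 2, O(¬archive_audit_trail → ¬adjourn_session), contraposes to O(adjourn_session → archive_audit_trail); with O(adjourn_session) we get O(archive_audit_trail).
Premises 5, 6, 8, 11, 12 do not contribute to this derivation.
So O(archive_audit_trail) holds, i.e. F(¬archive_audit_trail). The claim follows.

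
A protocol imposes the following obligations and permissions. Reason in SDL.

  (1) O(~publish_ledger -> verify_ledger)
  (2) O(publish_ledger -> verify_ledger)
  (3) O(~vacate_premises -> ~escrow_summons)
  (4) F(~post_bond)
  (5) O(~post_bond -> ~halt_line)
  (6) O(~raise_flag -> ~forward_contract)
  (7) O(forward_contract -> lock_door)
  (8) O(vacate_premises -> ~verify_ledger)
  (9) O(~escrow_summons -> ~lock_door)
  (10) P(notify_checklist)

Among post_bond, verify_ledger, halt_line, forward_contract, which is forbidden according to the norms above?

By case analysis on ~publish_ledger: premise 1 gives O(~publish_ledger -> verify_ledger) and premise 2 gives O(publish_ledger -> verify_ledger), so O(verify_ledger) either way.
Premise 8, O(vacate_premises -> ~verify_ledger), contraposes to O(verify_ledger -> ~vacate_premises); with O(verify_ledger) we get O(~vacate_premises).
Applying K to premise 3 (O(~vacate_premises -> ~escrow_summons)) and O(~vacate_premises) yields O(~escrow_summons).
With premise 9, O(~escrow_summons -> ~lock_door), the K-axiom yields O(~lock_door).
Premise 7, O(forward_contract -> lock_door), contraposes to O(~lock_door -> ~forward_contract); with O(~lock_door) we get O(~forward_contract).
So O(~forward_contract) holds, i.e. forward_contract is forbidden. None of the other listed options is forbidden under the premises.

forward_contract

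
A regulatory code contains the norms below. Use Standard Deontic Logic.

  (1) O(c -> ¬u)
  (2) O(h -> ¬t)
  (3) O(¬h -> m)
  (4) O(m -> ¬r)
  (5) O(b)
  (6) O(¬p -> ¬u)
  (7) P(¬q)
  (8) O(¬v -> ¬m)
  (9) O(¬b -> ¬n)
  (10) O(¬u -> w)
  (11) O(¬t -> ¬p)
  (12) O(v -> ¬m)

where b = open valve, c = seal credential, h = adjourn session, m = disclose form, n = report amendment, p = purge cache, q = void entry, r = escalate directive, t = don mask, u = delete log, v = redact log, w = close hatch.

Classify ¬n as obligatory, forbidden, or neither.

Neither

Premise 9 is O(¬b -> ¬n), but O(¬b) is not derivable from the premises, so it does not yield O(¬n).
No premise or chain of K-axiom applications forces O(¬n), and none forces O(n). So ¬n is neither obligatory nor forbidden under these norms.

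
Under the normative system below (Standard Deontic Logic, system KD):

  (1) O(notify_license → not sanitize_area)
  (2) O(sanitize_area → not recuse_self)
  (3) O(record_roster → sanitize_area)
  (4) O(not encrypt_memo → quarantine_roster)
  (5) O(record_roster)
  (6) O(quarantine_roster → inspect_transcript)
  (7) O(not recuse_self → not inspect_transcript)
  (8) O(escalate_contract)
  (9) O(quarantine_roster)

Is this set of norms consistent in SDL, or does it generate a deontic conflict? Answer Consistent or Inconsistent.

Inconsistent

Premise 9 states O(quarantine_roster) outright.
With premise 6, O(quarantine_roster → inspect_transcript), the K-axiom yields O(inspect_transcript).
The contrapositive of premise 7 (O(not recuse_self → not inspect_transcript)) is O(inspect_transcript → recuse_self), and O(inspect_transcript) is already established, so O(recuse_self).
The contrapositive of premise 2 (O(sanitize_area → not recuse_self)) is O(recuse_self → not sanitize_area), and O(recuse_self) is already established, so O(not sanitize_area).
The contrapositive of premise 3 (O(record_roster → sanitize_area)) is O(not sanitize_area → not record_roster), and O(not sanitize_area) is already established, so O(not record_roster).
But premise 5 directly asserts O(record_roster).
We now have both O(not record_roster) and O(record_roster) — record_roster is simultaneously obligatory and forbidden, violating the D-axiom.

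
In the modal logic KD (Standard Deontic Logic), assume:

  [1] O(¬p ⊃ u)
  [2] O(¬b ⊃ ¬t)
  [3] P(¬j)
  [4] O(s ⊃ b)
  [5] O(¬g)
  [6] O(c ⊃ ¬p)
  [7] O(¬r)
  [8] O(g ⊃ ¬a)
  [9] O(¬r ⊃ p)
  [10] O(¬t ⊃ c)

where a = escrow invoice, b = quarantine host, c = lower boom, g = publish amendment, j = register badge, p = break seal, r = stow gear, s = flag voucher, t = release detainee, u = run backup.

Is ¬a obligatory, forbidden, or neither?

Neither

Premise 8 is O(g ⊃ ¬a), but O(g) is not derivable from the premises, so it does not yield O(¬a).
No premise or chain of K-axiom applications forces O(¬a), and none forces O(a). So ¬a is neither obligatory nor forbidden under these norms.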